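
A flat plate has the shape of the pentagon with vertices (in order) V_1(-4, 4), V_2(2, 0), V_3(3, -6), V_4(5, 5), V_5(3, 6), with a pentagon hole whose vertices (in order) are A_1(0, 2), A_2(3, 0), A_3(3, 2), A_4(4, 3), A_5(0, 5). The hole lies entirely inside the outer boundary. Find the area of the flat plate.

Outer boundary:
Σ = (-8) + (-12) + (45) + (15) + (36) = 76
Area = |Σ|/2 = 38.
Hole:
Σ = (-6) + (6) + (1) + (20) + (0) = 21
Area = |Σ|/2 = 10.5.
Net area = 38 − 10.5 = 27.5.

27.5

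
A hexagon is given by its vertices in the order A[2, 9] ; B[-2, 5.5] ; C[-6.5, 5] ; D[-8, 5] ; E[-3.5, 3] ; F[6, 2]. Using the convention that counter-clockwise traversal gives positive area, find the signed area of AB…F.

Cross-terms: 29, 25.75, 7.5, -6.5, -25, 50  ⇒  Σ = 80.75
Signed area = Σ/2 = 40.375 (positive ⇒ counter-clockwise traversal).

40.375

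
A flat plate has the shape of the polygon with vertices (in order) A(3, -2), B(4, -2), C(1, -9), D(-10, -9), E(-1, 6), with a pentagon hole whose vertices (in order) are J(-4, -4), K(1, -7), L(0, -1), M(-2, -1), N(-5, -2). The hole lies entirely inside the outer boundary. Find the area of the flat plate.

Outer boundary:
Apply the shoelace formula: 2A = Σ (x_i·y_{i+1} − x_{i+1}·y_i), indices taken mod 5.
Cross-terms: 2, -34, -99, -69, -16  ⇒  Σ = -216
Area = |Σ|/2 = 108.
Hole:
Cross-terms: 32, -1, -2, -1, 12  ⇒  Σ = 40
Area = |Σ|/2 = 20.
Net area = 108 − 20 = 88.

88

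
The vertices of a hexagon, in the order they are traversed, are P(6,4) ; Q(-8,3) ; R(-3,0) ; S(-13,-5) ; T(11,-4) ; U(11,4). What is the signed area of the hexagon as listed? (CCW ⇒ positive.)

Apply Gauss's area formula: 2A = Σ (x_i·y_{i+1} − x_{i+1}·y_i), indices taken mod 6.
P→Q: (6)(3) − (-8)(4) = 50
Q→R: (-8)(0) − (-3)(3) = 9
R→S: (-3)(-5) − (-13)(0) = 15
S→T: (-13)(-4) − (11)(-5) = 107
T→U: (11)(4) − (11)(-4) = 88
U→P: (11)(4) − (6)(4) = 20
Σ = 289
Signed area = Σ/2 = 144.5 (positive ⇒ counter-clockwise traversal).

144.5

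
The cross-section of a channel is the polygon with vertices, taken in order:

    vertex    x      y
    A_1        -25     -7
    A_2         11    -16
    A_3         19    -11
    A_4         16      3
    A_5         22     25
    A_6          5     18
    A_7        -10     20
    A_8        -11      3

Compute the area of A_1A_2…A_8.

Cross-terms: 477, 183, 233, 334, 271, 280, 190, 152  ⇒  Σ = 2120
Area = |Σ|/2 = 1060.

1060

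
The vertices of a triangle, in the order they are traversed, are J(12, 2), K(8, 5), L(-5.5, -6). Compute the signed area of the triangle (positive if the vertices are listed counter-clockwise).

42.25

Σ = (44) + (-20.5) + (61) = 84.5
Signed area = Σ/2 = 42.25 (positive ⇒ counter-clockwise traversal).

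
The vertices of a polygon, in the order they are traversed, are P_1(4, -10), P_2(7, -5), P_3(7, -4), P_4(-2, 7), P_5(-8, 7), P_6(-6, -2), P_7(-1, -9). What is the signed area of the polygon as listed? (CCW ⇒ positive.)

Apply the shoelace formula: 2A = Σ (x_i·y_{i+1} − x_{i+1}·y_i), indices taken mod 7.
Cross-terms: 50, 7, 41, 42, 58, 52, 46  ⇒  Σ = 296
Signed area = Σ/2 = 148 (positive ⇒ counter-clockwise traversal).

148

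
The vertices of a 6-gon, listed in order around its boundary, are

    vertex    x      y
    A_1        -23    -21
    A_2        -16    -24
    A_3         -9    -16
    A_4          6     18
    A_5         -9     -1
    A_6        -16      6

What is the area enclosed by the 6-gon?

375

Σ = (216) + (40) + (-66) + (156) + (-70) + (474) = 750
Area = |Σ|/2 = 375.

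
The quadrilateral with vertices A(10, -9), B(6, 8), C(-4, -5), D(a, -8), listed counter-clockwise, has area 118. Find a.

The doubled signed area Σ (x_i y_{i+1} − x_{i+1} y_i) is linear in a.
With a=0 it equals 248; the coefficient of a is -4 (from the two edges through D).
So -4·a + 248 = 2·118 = 236 ⇒ a = 3.

3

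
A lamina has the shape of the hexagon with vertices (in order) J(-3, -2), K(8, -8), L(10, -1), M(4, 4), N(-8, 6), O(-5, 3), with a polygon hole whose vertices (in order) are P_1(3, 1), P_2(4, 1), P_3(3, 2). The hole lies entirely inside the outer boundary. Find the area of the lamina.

118

Outer boundary:
Apply Gauss's area formula: 2A = Σ (x_i·y_{i+1} − x_{i+1}·y_i), indices taken mod 6.
Σ = (40) + (72) + (44) + (56) + (6) + (19) = 237
Area = |Σ|/2 = 118.5.
Hole:
Σ = (-1) + (5) + (-3) = 1
Area = |Σ|/2 = 0.5.
Net area = 118.5 − 0.5 = 118.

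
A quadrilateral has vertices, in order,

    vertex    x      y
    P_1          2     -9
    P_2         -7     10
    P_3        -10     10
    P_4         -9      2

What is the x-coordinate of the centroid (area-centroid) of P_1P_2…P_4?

Apply Gauss's area formula. First the cross-terms c_i = x_i·y_{i+1} − x_{i+1}·y_i:
  -43, 30, 70, 77  ⇒  2A = 134, A = 67.
Then Σ (x_i + x_{i+1})·c_i = -2164, so x̄ = -2164 / (6·67) = -1082/201.

-1082/201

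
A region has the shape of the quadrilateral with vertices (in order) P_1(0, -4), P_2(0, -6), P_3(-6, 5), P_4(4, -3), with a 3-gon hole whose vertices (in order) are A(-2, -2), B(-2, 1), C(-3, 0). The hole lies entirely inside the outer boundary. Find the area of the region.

25.5

Outer boundary:
Apply Gauss's area formula: 2A = Σ (x_i·y_{i+1} − x_{i+1}·y_i), indices taken mod 4.
P_1→P_2: (0)(-6) − (0)(-4) = 0
P_2→P_3: (0)(5) − (-6)(-6) = -36
P_3→P_4: (-6)(-3) − (4)(5) = -2
P_4→P_1: (4)(-4) − (0)(-3) = -16
Σ = -54
Area = |Σ|/2 = 27.
Hole:
Apply the shoelace formula: 2A = Σ (x_i·y_{i+1} − x_{i+1}·y_i), indices taken mod 3.
Σ = (-6) + (3) + (6) = 3
Area = |Σ|/2 = 1.5.
Net area = 27 − 1.5 = 25.5.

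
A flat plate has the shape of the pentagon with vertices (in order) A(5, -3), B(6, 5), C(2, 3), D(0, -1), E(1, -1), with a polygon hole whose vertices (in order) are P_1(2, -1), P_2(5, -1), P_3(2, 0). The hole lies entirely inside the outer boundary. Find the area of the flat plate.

Outer boundary:
Σ = (43) + (8) + (-2) + (1) + (2) = 52
Area = |Σ|/2 = 26.
Hole:
Apply Gauss's area formula: 2A = Σ (x_i·y_{i+1} − x_{i+1}·y_i), indices taken mod 3.
P_1→P_2: (2)(-1) − (5)(-1) = 3
P_2→P_3: (5)(0) − (2)(-1) = 2
P_3→P_1: (2)(-1) − (2)(0) = -2
Σ = 3
Area = |Σ|/2 = 1.5.
Net area = 26 − 1.5 = 24.5.

24.5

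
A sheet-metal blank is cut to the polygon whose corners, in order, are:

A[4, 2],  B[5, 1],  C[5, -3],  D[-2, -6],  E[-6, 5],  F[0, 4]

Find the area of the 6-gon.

Apply the shoelace (surveyor's) formula: 2A = Σ (x_i·y_{i+1} − x_{i+1}·y_i), indices taken mod 6.
Σ = (-6) + (-20) + (-36) + (-46) + (-24) + (-16) = -148
Area = |Σ|/2 = 74.

74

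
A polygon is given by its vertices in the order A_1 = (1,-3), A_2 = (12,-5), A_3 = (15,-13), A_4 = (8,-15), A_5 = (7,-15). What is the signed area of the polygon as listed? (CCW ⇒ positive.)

Σ = (31) + (-81) + (-121) + (-15) + (-6) = -192
Signed area = Σ/2 = -96 (negative ⇒ clockwise traversal).

-96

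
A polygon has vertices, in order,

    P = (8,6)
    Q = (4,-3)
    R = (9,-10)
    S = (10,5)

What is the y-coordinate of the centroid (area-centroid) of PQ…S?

Apply Gauss's area formula. First the cross-terms c_i = x_i·y_{i+1} − x_{i+1}·y_i:
  -48, -13, 145, 20  ⇒  2A = 104, A = 52.
Then Σ (y_i + y_{i+1})·c_i = -480, so ȳ = -480 / (6·52) = -20/13.

-20/13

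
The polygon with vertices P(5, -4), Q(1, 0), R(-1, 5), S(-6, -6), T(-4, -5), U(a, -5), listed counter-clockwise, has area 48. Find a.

0

The doubled signed area Σ (x_i y_{i+1} − x_{i+1} y_i) is linear in a.
With a=0 it equals 96; the coefficient of a is 1 (from the two edges through U).
So 1·a + 96 = 2·48 = 96 ⇒ a = 0.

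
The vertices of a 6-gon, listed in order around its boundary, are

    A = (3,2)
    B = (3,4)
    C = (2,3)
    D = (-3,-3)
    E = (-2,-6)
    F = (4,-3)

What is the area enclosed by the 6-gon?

34.5

Σ = (6) + (1) + (3) + (12) + (30) + (17) = 69
Area = |Σ|/2 = 34.5.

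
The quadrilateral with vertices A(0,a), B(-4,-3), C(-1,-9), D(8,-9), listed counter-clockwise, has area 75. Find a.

The doubled signed area Σ (x_i y_{i+1} − x_{i+1} y_i) is linear in a.
With a=0 it equals 114; the coefficient of a is 12 (from the two edges through A).
So 12·a + 114 = 2·75 = 150 ⇒ a = 3.

3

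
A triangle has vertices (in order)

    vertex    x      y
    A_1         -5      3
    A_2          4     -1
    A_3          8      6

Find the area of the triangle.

Σ = (-7) + (32) + (54) = 79
Area = |Σ|/2 = 39.5.

39.5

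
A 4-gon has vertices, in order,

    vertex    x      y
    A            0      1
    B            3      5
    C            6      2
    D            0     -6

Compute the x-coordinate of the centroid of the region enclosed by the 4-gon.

Apply the surveyor's formula. First the cross-terms c_i = x_i·y_{i+1} − x_{i+1}·y_i:
  -3, -24, -36, 0  ⇒  2A = -63, A = -31.5.
Then Σ (x_i + x_{i+1})·c_i = -441, so x̄ = -441 / (6·(-31.5)) = 7/3.

7/3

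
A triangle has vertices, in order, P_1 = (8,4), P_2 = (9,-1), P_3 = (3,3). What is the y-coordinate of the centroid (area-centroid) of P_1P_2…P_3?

2

Apply the shoelace formula. First the cross-terms c_i = x_i·y_{i+1} − x_{i+1}·y_i:
  -44, 30, -12  ⇒  2A = -26, A = -13.
Then Σ (y_i + y_{i+1})·c_i = -156, so ȳ = -156 / (6·(-13)) = 2.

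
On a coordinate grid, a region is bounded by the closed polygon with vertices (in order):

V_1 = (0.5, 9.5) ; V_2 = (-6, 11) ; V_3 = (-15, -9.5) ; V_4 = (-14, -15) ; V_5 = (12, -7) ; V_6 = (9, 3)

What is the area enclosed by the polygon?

418.75

Cross-terms: 62.5, 222, 92, 278, 99, 84  ⇒  Σ = 837.5
Area = |Σ|/2 = 418.75.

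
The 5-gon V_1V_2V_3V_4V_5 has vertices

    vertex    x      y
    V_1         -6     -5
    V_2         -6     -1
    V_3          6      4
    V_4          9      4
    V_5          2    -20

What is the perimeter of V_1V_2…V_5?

62

|V_1V_2| = √((0)² + (4)²) = √16 = 4
|V_2V_3| = √((12)² + (5)²) = √169 = 13
|V_3V_4| = √((3)² + (0)²) = √9 = 3
|V_4V_5| = √((-7)² + (-24)²) = √625 = 25
|V_5V_1| = √((-8)² + (15)²) = √289 = 17
Perimeter = 4 + 13 + 3 + 25 + 17 = 62.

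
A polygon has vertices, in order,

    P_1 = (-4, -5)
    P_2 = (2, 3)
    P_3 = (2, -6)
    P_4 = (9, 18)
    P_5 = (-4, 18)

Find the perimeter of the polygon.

|P_1P_2| = √((6)² + (8)²) = √100 = 10
|P_2P_3| = √((0)² + (-9)²) = √81 = 9
|P_3P_4| = √((7)² + (24)²) = √625 = 25
|P_4P_5| = √((-13)² + (0)²) = √169 = 13
|P_5P_1| = √((0)² + (-23)²) = √529 = 23
Perimeter = 10 + 9 + 25 + 13 + 23 = 80.

80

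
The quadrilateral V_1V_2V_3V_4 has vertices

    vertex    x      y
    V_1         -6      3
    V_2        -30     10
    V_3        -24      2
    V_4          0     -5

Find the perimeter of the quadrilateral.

|V_1V_2| = √((-24)² + (7)²) = √625 = 25
|V_2V_3| = √((6)² + (-8)²) = √100 = 10
|V_3V_4| = √((24)² + (-7)²) = √625 = 25
|V_4V_1| = √((-6)² + (8)²) = √100 = 10
Perimeter = 25 + 10 + 25 + 10 = 70.

70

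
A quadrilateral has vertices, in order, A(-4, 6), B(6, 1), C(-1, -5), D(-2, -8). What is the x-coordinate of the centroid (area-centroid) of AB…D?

Apply the surveyor's formula. First the cross-terms c_i = x_i·y_{i+1} − x_{i+1}·y_i:
  -40, -29, -2, -44  ⇒  2A = -115, A = -57.5.
Then Σ (x_i + x_{i+1})·c_i = 45, so x̄ = 45 / (6·(-57.5)) = -3/23.

-3/23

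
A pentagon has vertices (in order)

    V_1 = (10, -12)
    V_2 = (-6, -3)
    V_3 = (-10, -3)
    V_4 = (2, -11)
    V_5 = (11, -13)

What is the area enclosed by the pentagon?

Apply the shoelace formula: 2A = Σ (x_i·y_{i+1} − x_{i+1}·y_i), indices taken mod 5.
Cross-terms: -102, -12, 116, 95, -2  ⇒  Σ = 95
Area = |Σ|/2 = 47.5.

47.5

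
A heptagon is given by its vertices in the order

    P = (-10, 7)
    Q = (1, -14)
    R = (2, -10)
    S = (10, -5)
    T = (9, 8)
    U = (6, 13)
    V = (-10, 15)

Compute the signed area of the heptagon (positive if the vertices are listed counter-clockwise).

367.5

Cross-terms: 133, 18, 90, 125, 69, 220, 80  ⇒  Σ = 735
Signed area = Σ/2 = 367.5 (positive ⇒ counter-clockwise traversal).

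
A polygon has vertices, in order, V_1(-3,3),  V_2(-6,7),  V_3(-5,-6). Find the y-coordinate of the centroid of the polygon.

4/3

Apply the shoelace (surveyor's) formula. First the cross-terms c_i = x_i·y_{i+1} − x_{i+1}·y_i:
  -3, 71, -33  ⇒  2A = 35, A = 17.5.
Then Σ (y_i + y_{i+1})·c_i = 140, so ȳ = 140 / (6·17.5) = 4/3.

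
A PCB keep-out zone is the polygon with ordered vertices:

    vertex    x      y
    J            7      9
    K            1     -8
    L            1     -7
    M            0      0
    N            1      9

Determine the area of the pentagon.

Σ = (-65) + (1) + (0) + (0) + (-54) = -118
Area = |Σ|/2 = 59.

59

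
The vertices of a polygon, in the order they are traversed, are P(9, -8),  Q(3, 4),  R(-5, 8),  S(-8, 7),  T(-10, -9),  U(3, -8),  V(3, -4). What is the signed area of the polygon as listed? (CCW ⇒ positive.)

203

Σ = (60) + (44) + (29) + (142) + (107) + (12) + (12) = 406
Signed area = Σ/2 = 203 (positive ⇒ counter-clockwise traversal).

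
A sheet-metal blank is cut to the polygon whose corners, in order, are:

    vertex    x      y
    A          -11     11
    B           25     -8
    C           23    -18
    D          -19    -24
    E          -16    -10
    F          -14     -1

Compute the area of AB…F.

Apply Gauss's area formula: 2A = Σ (x_i·y_{i+1} − x_{i+1}·y_i), indices taken mod 6.
Cross-terms: -187, -266, -894, -194, -124, -165  ⇒  Σ = -1830
Area = |Σ|/2 = 915.

915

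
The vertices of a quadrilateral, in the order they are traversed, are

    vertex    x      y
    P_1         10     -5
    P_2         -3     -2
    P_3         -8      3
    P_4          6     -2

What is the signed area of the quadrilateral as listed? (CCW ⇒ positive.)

P_1→P_2: (10)(-2) − (-3)(-5) = -35
P_2→P_3: (-3)(3) − (-8)(-2) = -25
P_3→P_4: (-8)(-2) − (6)(3) = -2
P_4→P_1: (6)(-5) − (10)(-2) = -10
Σ = -72
Signed area = Σ/2 = -36 (negative ⇒ clockwise traversal).

-36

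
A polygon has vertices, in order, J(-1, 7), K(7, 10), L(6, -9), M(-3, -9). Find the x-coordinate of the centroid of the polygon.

Apply the surveyor's formula. First the cross-terms c_i = x_i·y_{i+1} − x_{i+1}·y_i:
  -59, -123, -81, -30  ⇒  2A = -293, A = -146.5.
Then Σ (x_i + x_{i+1})·c_i = -2076, so x̄ = -2076 / (6·(-146.5)) = 692/293.

692/293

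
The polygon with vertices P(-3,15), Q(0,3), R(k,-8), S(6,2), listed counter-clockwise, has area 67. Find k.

1

Write out the shoelace sum; only the two edges meeting at R involve k:
2·Area = [(0·(-8) − k·3) + (k·2 − 6·(-8))] + 87
       = -1·k + 135 = 134
⇒ k = 1.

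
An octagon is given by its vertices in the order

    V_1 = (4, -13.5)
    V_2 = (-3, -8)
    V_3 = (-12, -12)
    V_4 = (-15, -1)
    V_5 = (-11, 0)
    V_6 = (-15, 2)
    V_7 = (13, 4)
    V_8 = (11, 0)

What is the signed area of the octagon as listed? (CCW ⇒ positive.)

-306

V_1→V_2: (4)(-8) − (-3)(-13.5) = -72.5
V_2→V_3: (-3)(-12) − (-12)(-8) = -60
V_3→V_4: (-12)(-1) − (-15)(-12) = -168
V_4→V_5: (-15)(0) − (-11)(-1) = -11
V_5→V_6: (-11)(2) − (-15)(0) = -22
V_6→V_7: (-15)(4) − (13)(2) = -86
V_7→V_8: (13)(0) − (11)(4) = -44
V_8→V_1: (11)(-13.5) − (4)(0) = -148.5
Σ = -612
Signed area = Σ/2 = -306 (negative ⇒ clockwise traversal).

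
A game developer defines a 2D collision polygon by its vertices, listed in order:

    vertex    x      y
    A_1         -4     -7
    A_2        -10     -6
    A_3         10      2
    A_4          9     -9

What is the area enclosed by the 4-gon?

Cross-terms: -46, 40, -108, -99  ⇒  Σ = -213
Area = |Σ|/2 = 106.5.

106.5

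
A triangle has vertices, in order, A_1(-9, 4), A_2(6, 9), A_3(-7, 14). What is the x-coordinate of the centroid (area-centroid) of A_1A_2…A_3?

Apply the shoelace formula. First the cross-terms c_i = x_i·y_{i+1} − x_{i+1}·y_i:
  -105, 147, 98  ⇒  2A = 140, A = 70.
Then Σ (x_i + x_{i+1})·c_i = -1400, so x̄ = -1400 / (6·70) = -10/3.

-10/3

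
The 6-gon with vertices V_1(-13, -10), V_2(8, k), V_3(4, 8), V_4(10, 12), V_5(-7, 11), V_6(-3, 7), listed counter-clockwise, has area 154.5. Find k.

Write out the shoelace sum; only the two edges meeting at V_2 involve k:
2·Area = [((-13)·k − 8·(-10)) + (8·8 − 4·k)] + 267
       = -17·k + 411 = 309
⇒ k = 6.

6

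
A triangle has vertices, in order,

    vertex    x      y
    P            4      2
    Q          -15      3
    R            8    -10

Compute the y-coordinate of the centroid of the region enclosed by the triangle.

Apply the shoelace (surveyor's) formula. First the cross-terms c_i = x_i·y_{i+1} − x_{i+1}·y_i:
  42, 126, 56  ⇒  2A = 224, A = 112.
Then Σ (y_i + y_{i+1})·c_i = -1120, so ȳ = -1120 / (6·112) = -5/3.

-5/3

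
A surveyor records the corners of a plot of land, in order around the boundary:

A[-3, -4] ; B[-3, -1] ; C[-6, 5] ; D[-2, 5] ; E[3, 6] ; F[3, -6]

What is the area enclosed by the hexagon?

Σ = (-9) + (-21) + (-20) + (-27) + (-36) + (-30) = -143
Area = |Σ|/2 = 71.5.

71.5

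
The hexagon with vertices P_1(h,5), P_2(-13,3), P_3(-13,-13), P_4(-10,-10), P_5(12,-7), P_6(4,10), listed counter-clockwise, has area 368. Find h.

Write out the shoelace sum; only the two edges meeting at P_1 involve h:
2·Area = [(4·5 − h·10) + (h·3 − (-13)·5)] + 546
       = -7·h + 631 = 736
⇒ h = -15.

-15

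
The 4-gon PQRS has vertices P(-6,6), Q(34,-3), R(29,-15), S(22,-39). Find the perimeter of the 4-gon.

|PQ| = √((40)² + (-9)²) = √1681 = 41
|QR| = √((-5)² + (-12)²) = √169 = 13
|RS| = √((-7)² + (-24)²) = √625 = 25
|SP| = √((-28)² + (45)²) = √2809 = 53
Perimeter = 41 + 13 + 25 + 53 = 132.

132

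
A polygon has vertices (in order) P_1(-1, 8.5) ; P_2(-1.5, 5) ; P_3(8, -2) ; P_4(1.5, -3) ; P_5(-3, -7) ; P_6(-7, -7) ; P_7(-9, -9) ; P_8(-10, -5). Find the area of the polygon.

Apply the shoelace formula: 2A = Σ (x_i·y_{i+1} − x_{i+1}·y_i), indices taken mod 8.
Cross-terms: 7.75, -37, -21, -19.5, -28, 0, -45, -90  ⇒  Σ = -232.75
Area = |Σ|/2 = 116.375.

116.375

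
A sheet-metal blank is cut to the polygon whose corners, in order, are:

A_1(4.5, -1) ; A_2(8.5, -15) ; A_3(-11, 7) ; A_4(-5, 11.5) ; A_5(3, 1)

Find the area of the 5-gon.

151.5

Cross-terms: -59, -105.5, -91.5, -39.5, -7.5  ⇒  Σ = -303
Area = |Σ|/2 = 151.5.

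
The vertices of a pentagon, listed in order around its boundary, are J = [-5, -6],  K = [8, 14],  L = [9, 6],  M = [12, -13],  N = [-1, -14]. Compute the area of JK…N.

Apply the shoelace formula: 2A = Σ (x_i·y_{i+1} − x_{i+1}·y_i), indices taken mod 5.
Σ = (-22) + (-78) + (-189) + (-181) + (-64) = -534
Area = |Σ|/2 = 267.

267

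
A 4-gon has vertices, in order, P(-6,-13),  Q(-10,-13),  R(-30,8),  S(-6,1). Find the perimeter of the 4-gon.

72

|PQ| = √((-4)² + (0)²) = √16 = 4
|QR| = √((-20)² + (21)²) = √841 = 29
|RS| = √((24)² + (-7)²) = √625 = 25
|SP| = √((0)² + (-14)²) = √196 = 14
Perimeter = 4 + 29 + 25 + 14 = 72.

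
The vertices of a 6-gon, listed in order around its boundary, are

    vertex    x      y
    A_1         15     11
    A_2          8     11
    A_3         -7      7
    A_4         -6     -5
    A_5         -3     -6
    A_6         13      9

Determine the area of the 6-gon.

183.5

Apply the shoelace formula: 2A = Σ (x_i·y_{i+1} − x_{i+1}·y_i), indices taken mod 6.
Cross-terms: 77, 133, 77, 21, 51, 8  ⇒  Σ = 367
Area = |Σ|/2 = 183.5.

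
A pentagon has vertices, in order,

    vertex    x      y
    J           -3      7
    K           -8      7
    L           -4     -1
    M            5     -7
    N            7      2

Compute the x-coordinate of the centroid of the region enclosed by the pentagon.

Apply the shoelace (surveyor's) formula. First the cross-terms c_i = x_i·y_{i+1} − x_{i+1}·y_i:
  35, 36, 33, 59, 55  ⇒  2A = 218, A = 109.
Then Σ (x_i + x_{i+1})·c_i = 144, so x̄ = 144 / (6·109) = 24/109.

24/109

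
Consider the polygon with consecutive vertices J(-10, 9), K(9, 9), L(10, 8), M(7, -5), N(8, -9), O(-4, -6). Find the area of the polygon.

Apply the shoelace (surveyor's) formula: 2A = Σ (x_i·y_{i+1} − x_{i+1}·y_i), indices taken mod 6.
J→K: (-10)(9) − (9)(9) = -171
K→L: (9)(8) − (10)(9) = -18
L→M: (10)(-5) − (7)(8) = -106
M→N: (7)(-9) − (8)(-5) = -23
N→O: (8)(-6) − (-4)(-9) = -84
O→J: (-4)(9) − (-10)(-6) = -96
Σ = -498
Area = |Σ|/2 = 249.

249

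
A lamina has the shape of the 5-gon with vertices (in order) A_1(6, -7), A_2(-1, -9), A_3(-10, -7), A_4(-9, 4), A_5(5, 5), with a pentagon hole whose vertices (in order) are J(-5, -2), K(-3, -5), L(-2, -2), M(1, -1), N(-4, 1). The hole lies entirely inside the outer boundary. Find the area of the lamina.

174

Outer boundary:
Σ = (-61) + (-83) + (-103) + (-65) + (-65) = -377
Area = |Σ|/2 = 188.5.
Hole:
Apply the shoelace formula: 2A = Σ (x_i·y_{i+1} − x_{i+1}·y_i), indices taken mod 5.
Σ = (19) + (-4) + (4) + (-3) + (13) = 29
Area = |Σ|/2 = 14.5.
Net area = 188.5 − 14.5 = 174.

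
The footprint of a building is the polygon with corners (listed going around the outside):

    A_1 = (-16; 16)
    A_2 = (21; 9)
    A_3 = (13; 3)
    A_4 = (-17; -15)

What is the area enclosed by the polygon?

595

Apply the surveyor's formula: 2A = Σ (x_i·y_{i+1} − x_{i+1}·y_i), indices taken mod 4.
Cross-terms: -480, -54, -144, -512  ⇒  Σ = -1190
Area = |Σ|/2 = 595.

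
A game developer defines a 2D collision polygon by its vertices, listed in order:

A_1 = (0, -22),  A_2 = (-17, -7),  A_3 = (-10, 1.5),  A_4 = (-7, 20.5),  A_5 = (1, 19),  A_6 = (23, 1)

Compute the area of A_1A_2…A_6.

Cross-terms: -374, -95.5, -194.5, -153.5, -436, -506  ⇒  Σ = -1759.5
Area = |Σ|/2 = 879.75.

879.75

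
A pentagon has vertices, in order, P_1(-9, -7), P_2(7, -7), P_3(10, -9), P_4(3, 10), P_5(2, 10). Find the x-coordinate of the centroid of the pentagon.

Apply the surveyor's formula. First the cross-terms c_i = x_i·y_{i+1} − x_{i+1}·y_i:
  112, 7, 127, 10, 76  ⇒  2A = 332, A = 166.
Then Σ (x_i + x_{i+1})·c_i = 1064, so x̄ = 1064 / (6·166) = 266/249.

266/249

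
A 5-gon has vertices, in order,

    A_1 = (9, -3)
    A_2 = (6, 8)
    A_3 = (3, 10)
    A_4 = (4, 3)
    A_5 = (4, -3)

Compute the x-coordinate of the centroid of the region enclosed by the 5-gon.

730/129

Apply Gauss's area formula. First the cross-terms c_i = x_i·y_{i+1} − x_{i+1}·y_i:
  90, 36, -31, -24, 15  ⇒  2A = 86, A = 43.
Then Σ (x_i + x_{i+1})·c_i = 1460, so x̄ = 1460 / (6·43) = 730/129.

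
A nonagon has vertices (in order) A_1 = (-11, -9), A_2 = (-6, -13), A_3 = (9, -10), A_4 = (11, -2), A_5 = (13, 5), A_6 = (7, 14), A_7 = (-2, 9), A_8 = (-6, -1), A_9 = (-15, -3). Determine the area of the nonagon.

Apply the shoelace (surveyor's) formula: 2A = Σ (x_i·y_{i+1} − x_{i+1}·y_i), indices taken mod 9.
A_1→A_2: (-11)(-13) − (-6)(-9) = 89
A_2→A_3: (-6)(-10) − (9)(-13) = 177
A_3→A_4: (9)(-2) − (11)(-10) = 92
A_4→A_5: (11)(5) − (13)(-2) = 81
A_5→A_6: (13)(14) − (7)(5) = 147
A_6→A_7: (7)(9) − (-2)(14) = 91
A_7→A_8: (-2)(-1) − (-6)(9) = 56
A_8→A_9: (-6)(-3) − (-15)(-1) = 3
A_9→A_1: (-15)(-9) − (-11)(-3) = 102
Σ = 838
Area = |Σ|/2 = 419.

419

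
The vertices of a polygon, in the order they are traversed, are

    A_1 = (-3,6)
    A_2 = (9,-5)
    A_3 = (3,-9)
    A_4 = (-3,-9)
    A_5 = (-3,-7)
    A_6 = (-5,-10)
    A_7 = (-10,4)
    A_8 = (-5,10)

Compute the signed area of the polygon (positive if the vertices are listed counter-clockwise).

A_1→A_2: (-3)(-5) − (9)(6) = -39
A_2→A_3: (9)(-9) − (3)(-5) = -66
A_3→A_4: (3)(-9) − (-3)(-9) = -54
A_4→A_5: (-3)(-7) − (-3)(-9) = -6
A_5→A_6: (-3)(-10) − (-5)(-7) = -5
A_6→A_7: (-5)(4) − (-10)(-10) = -120
A_7→A_8: (-10)(10) − (-5)(4) = -80
A_8→A_1: (-5)(6) − (-3)(10) = 0
Σ = -370
Signed area = Σ/2 = -185 (negative ⇒ clockwise traversal).

-185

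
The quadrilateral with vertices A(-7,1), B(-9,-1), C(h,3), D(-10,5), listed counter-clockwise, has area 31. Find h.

3

The doubled signed area Σ (x_i y_{i+1} − x_{i+1} y_i) is linear in h.
With h=0 it equals 44; the coefficient of h is 6 (from the two edges through C).
So 6·h + 44 = 2·31 = 62 ⇒ h = 3.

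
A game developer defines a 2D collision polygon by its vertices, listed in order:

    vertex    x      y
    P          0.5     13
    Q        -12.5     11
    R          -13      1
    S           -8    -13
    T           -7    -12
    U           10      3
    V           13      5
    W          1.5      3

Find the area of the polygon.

P→Q: (0.5)(11) − (-12.5)(13) = 168
Q→R: (-12.5)(1) − (-13)(11) = 130.5
R→S: (-13)(-13) − (-8)(1) = 177
S→T: (-8)(-12) − (-7)(-13) = 5
T→U: (-7)(3) − (10)(-12) = 99
U→V: (10)(5) − (13)(3) = 11
V→W: (13)(3) − (1.5)(5) = 31.5
W→P: (1.5)(13) − (0.5)(3) = 18
Σ = 640
Area = |Σ|/2 = 320.

320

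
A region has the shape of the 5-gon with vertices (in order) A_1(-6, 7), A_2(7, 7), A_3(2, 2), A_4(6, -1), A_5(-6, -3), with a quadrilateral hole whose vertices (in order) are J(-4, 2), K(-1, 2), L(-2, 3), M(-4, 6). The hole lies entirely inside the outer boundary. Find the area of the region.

Outer boundary:
Σ = (-91) + (0) + (-14) + (-24) + (-60) = -189
Area = |Σ|/2 = 94.5.
Hole:
Apply the surveyor's formula: 2A = Σ (x_i·y_{i+1} − x_{i+1}·y_i), indices taken mod 4.
Σ = (-6) + (1) + (0) + (16) = 11
Area = |Σ|/2 = 5.5.
Net area = 94.5 − 5.5 = 89.

89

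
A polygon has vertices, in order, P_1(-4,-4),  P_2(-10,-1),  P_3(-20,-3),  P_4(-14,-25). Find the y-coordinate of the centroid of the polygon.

Apply the surveyor's formula. First the cross-terms c_i = x_i·y_{i+1} − x_{i+1}·y_i:
  -36, 10, 458, -44  ⇒  2A = 388, A = 194.
Then Σ (y_i + y_{i+1})·c_i = -11408, so ȳ = -11408 / (6·194) = -2852/291.

-2852/291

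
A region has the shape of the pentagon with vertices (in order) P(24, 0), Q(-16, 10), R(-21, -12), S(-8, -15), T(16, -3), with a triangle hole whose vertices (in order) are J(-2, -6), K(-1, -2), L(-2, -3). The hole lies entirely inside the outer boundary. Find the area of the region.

Outer boundary:
Apply the surveyor's formula: 2A = Σ (x_i·y_{i+1} − x_{i+1}·y_i), indices taken mod 5.
Cross-terms: 240, 402, 219, 264, 72  ⇒  Σ = 1197
Area = |Σ|/2 = 598.5.
Hole:
Σ = (-2) + (-1) + (6) = 3
Area = |Σ|/2 = 1.5.
Net area = 598.5 − 1.5 = 597.

597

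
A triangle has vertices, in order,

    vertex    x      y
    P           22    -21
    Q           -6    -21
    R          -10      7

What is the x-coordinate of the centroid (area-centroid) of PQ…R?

2

Apply the shoelace (surveyor's) formula. First the cross-terms c_i = x_i·y_{i+1} − x_{i+1}·y_i:
  -588, -252, 56  ⇒  2A = -784, A = -392.
Then Σ (x_i + x_{i+1})·c_i = -4704, so x̄ = -4704 / (6·(-392)) = 2.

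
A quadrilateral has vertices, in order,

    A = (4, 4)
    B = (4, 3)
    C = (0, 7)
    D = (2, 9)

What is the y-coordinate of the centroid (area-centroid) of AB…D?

56/9

Apply Gauss's area formula. First the cross-terms c_i = x_i·y_{i+1} − x_{i+1}·y_i:
  -4, 28, -14, -28  ⇒  2A = -18, A = -9.
Then Σ (y_i + y_{i+1})·c_i = -336, so ȳ = -336 / (6·(-9)) = 56/9.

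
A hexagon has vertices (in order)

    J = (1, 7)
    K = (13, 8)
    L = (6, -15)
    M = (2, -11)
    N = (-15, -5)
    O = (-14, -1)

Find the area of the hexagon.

Apply the shoelace formula: 2A = Σ (x_i·y_{i+1} − x_{i+1}·y_i), indices taken mod 6.
Σ = (-83) + (-243) + (-36) + (-175) + (-55) + (-97) = -689
Area = |Σ|/2 = 344.5.

344.5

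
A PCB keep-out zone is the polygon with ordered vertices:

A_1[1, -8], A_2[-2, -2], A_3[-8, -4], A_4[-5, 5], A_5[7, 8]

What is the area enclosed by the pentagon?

112.5

Apply the shoelace (surveyor's) formula: 2A = Σ (x_i·y_{i+1} − x_{i+1}·y_i), indices taken mod 5.
A_1→A_2: (1)(-2) − (-2)(-8) = -18
A_2→A_3: (-2)(-4) − (-8)(-2) = -8
A_3→A_4: (-8)(5) − (-5)(-4) = -60
A_4→A_5: (-5)(8) − (7)(5) = -75
A_5→A_1: (7)(-8) − (1)(8) = -64
Σ = -225
Area = |Σ|/2 = 112.5.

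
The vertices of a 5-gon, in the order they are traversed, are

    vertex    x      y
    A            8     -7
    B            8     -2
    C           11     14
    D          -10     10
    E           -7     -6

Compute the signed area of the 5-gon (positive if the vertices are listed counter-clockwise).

Cross-terms: 40, 134, 250, 130, 97  ⇒  Σ = 651
Signed area = Σ/2 = 325.5 (positive ⇒ counter-clockwise traversal).

325.5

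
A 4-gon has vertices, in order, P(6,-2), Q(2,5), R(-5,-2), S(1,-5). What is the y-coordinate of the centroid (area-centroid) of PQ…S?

Apply the surveyor's formula. First the cross-terms c_i = x_i·y_{i+1} − x_{i+1}·y_i:
  34, 21, 27, 28  ⇒  2A = 110, A = 55.
Then Σ (y_i + y_{i+1})·c_i = -220, so ȳ = -220 / (6·55) = -2/3.

-2/3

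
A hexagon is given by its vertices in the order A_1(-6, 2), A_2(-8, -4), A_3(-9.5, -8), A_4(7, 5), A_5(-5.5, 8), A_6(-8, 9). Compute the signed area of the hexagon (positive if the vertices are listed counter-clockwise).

105.25

Apply Gauss's area formula: 2A = Σ (x_i·y_{i+1} − x_{i+1}·y_i), indices taken mod 6.
Σ = (40) + (26) + (8.5) + (83.5) + (14.5) + (38) = 210.5
Signed area = Σ/2 = 105.25 (positive ⇒ counter-clockwise traversal).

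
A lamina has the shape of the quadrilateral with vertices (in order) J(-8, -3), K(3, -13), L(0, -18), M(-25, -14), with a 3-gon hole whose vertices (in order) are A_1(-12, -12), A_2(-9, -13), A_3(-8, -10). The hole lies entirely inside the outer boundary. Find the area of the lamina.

Outer boundary:
Apply the shoelace (surveyor's) formula: 2A = Σ (x_i·y_{i+1} − x_{i+1}·y_i), indices taken mod 4.
Σ = (113) + (-54) + (-450) + (-37) = -428
Area = |Σ|/2 = 214.
Hole:
Apply the shoelace (surveyor's) formula: 2A = Σ (x_i·y_{i+1} − x_{i+1}·y_i), indices taken mod 3.
Σ = (48) + (-14) + (-24) = 10
Area = |Σ|/2 = 5.
Net area = 214 − 5 = 209.

209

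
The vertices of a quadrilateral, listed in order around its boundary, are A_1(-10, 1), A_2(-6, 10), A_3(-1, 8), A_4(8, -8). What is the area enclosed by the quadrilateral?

130

Apply the surveyor's formula: 2A = Σ (x_i·y_{i+1} − x_{i+1}·y_i), indices taken mod 4.
Σ = (-94) + (-38) + (-56) + (-72) = -260
Area = |Σ|/2 = 130.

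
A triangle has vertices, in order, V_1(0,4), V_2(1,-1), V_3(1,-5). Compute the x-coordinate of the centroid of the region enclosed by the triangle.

Apply the shoelace (surveyor's) formula. First the cross-terms c_i = x_i·y_{i+1} − x_{i+1}·y_i:
  -4, -4, 4  ⇒  2A = -4, A = -2.
Then Σ (x_i + x_{i+1})·c_i = -8, so x̄ = -8 / (6·(-2)) = 2/3.

2/3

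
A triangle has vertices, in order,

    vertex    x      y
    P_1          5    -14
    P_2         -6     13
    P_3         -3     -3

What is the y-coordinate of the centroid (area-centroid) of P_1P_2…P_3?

-4/3

Apply Gauss's area formula. First the cross-terms c_i = x_i·y_{i+1} − x_{i+1}·y_i:
  -19, 57, 57  ⇒  2A = 95, A = 47.5.
Then Σ (y_i + y_{i+1})·c_i = -380, so ȳ = -380 / (6·47.5) = -4/3.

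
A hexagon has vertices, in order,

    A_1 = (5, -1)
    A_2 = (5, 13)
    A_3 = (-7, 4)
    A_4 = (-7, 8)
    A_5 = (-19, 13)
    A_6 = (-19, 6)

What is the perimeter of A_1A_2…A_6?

78

|A_1A_2| = √((0)² + (14)²) = √196 = 14
|A_2A_3| = √((-12)² + (-9)²) = √225 = 15
|A_3A_4| = √((0)² + (4)²) = √16 = 4
|A_4A_5| = √((-12)² + (5)²) = √169 = 13
|A_5A_6| = √((0)² + (-7)²) = √49 = 7
|A_6A_1| = √((24)² + (-7)²) = √625 = 25
Perimeter = 14 + 15 + 4 + 13 + 7 + 25 = 78.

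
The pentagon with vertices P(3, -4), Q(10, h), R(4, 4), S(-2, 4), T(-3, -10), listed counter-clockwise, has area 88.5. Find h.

1

Write out the shoelace sum; only the two edges meeting at Q involve h:
2·Area = [(3·h − 10·(-4)) + (10·4 − 4·h)] + 98
       = -1·h + 178 = 177
⇒ h = 1.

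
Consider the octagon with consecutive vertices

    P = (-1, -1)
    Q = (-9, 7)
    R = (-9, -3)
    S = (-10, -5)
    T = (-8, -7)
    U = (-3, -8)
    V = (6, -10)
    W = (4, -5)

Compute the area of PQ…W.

Apply the surveyor's formula: 2A = Σ (x_i·y_{i+1} − x_{i+1}·y_i), indices taken mod 8.
Cross-terms: -16, 90, 15, 30, 43, 78, 10, -9  ⇒  Σ = 241
Area = |Σ|/2 = 120.5.

120.5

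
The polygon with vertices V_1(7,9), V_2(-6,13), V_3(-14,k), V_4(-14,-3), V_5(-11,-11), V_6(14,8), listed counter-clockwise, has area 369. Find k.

14

The doubled signed area Σ (x_i y_{i+1} − x_{i+1} y_i) is linear in k.
With k=0 it equals 626; the coefficient of k is 8 (from the two edges through V_3).
So 8·k + 626 = 2·369 = 738 ⇒ k = 14.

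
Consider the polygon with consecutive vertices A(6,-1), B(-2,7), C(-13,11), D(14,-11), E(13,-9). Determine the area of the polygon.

Apply the shoelace formula: 2A = Σ (x_i·y_{i+1} − x_{i+1}·y_i), indices taken mod 5.
A→B: (6)(7) − (-2)(-1) = 40
B→C: (-2)(11) − (-13)(7) = 69
C→D: (-13)(-11) − (14)(11) = -11
D→E: (14)(-9) − (13)(-11) = 17
E→A: (13)(-1) − (6)(-9) = 41
Σ = 156
Area = |Σ|/2 = 78.

78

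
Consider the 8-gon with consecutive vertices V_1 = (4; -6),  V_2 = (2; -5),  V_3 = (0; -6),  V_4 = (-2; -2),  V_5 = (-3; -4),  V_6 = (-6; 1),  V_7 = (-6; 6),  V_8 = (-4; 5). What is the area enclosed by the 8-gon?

Apply the shoelace formula: 2A = Σ (x_i·y_{i+1} − x_{i+1}·y_i), indices taken mod 8.
Σ = (-8) + (-12) + (-12) + (2) + (-27) + (-30) + (-6) + (4) = -89
Area = |Σ|/2 = 44.5.

44.5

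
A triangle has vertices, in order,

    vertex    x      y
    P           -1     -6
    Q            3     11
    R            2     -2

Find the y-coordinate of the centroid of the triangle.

Apply the shoelace (surveyor's) formula. First the cross-terms c_i = x_i·y_{i+1} − x_{i+1}·y_i:
  7, -28, -14  ⇒  2A = -35, A = -17.5.
Then Σ (y_i + y_{i+1})·c_i = -105, so ȳ = -105 / (6·(-17.5)) = 1.

1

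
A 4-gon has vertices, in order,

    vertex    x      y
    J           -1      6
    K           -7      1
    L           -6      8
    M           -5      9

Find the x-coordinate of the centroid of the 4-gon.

-301/66

Apply the shoelace (surveyor's) formula. First the cross-terms c_i = x_i·y_{i+1} − x_{i+1}·y_i:
  41, -50, -14, -21  ⇒  2A = -44, A = -22.
Then Σ (x_i + x_{i+1})·c_i = 602, so x̄ = 602 / (6·(-22)) = -301/66.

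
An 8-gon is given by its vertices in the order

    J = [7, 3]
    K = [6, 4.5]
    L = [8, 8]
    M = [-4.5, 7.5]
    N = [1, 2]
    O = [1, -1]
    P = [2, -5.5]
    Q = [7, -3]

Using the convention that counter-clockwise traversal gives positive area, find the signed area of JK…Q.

Apply the shoelace formula: 2A = Σ (x_i·y_{i+1} − x_{i+1}·y_i), indices taken mod 8.
Σ = (13.5) + (12) + (96) + (-16.5) + (-3) + (-3.5) + (32.5) + (42) = 173
Signed area = Σ/2 = 86.5 (positive ⇒ counter-clockwise traversal).

86.5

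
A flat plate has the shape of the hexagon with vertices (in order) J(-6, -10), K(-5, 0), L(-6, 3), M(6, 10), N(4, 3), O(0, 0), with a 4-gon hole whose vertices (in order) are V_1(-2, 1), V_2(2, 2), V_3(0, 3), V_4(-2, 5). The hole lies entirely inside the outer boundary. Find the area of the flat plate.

75.5

Outer boundary:
Cross-terms: -50, -15, -78, -22, 0, 0  ⇒  Σ = -165
Area = |Σ|/2 = 82.5.
Hole:
Σ = (-6) + (6) + (6) + (8) = 14
Area = |Σ|/2 = 7.
Net area = 82.5 − 7 = 75.5.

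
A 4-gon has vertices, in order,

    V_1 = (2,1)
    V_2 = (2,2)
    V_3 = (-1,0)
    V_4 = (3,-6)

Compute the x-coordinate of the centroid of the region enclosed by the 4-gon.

Apply the surveyor's formula. First the cross-terms c_i = x_i·y_{i+1} − x_{i+1}·y_i:
  2, 2, 6, 15  ⇒  2A = 25, A = 12.5.
Then Σ (x_i + x_{i+1})·c_i = 97, so x̄ = 97 / (6·12.5) = 97/75.

97/75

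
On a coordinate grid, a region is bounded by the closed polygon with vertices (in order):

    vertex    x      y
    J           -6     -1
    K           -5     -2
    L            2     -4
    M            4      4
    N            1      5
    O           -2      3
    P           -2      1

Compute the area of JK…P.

Apply the shoelace (surveyor's) formula: 2A = Σ (x_i·y_{i+1} − x_{i+1}·y_i), indices taken mod 7.
Σ = (7) + (24) + (24) + (16) + (13) + (4) + (8) = 96
Area = |Σ|/2 = 48.

48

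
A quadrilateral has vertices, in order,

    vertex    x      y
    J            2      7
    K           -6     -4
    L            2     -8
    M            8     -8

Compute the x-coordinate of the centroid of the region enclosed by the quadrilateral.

Apply the shoelace formula. First the cross-terms c_i = x_i·y_{i+1} − x_{i+1}·y_i:
  34, 56, 48, 72  ⇒  2A = 210, A = 105.
Then Σ (x_i + x_{i+1})·c_i = 840, so x̄ = 840 / (6·105) = 4/3.

4/3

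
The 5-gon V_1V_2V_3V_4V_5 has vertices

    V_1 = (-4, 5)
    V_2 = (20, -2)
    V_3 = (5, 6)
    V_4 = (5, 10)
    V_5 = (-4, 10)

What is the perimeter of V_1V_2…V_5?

60

|V_1V_2| = √((24)² + (-7)²) = √625 = 25
|V_2V_3| = √((-15)² + (8)²) = √289 = 17
|V_3V_4| = √((0)² + (4)²) = √16 = 4
|V_4V_5| = √((-9)² + (0)²) = √81 = 9
|V_5V_1| = √((0)² + (-5)²) = √25 = 5
Perimeter = 25 + 17 + 4 + 9 + 5 = 60.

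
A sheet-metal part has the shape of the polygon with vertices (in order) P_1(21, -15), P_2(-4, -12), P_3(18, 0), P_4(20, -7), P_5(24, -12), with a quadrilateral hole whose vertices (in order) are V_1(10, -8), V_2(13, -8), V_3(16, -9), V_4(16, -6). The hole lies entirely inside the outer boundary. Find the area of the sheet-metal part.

Outer boundary:
Σ = (-312) + (216) + (-126) + (-72) + (-108) = -402
Area = |Σ|/2 = 201.
Hole:
Apply the shoelace formula: 2A = Σ (x_i·y_{i+1} − x_{i+1}·y_i), indices taken mod 4.
V_1→V_2: (10)(-8) − (13)(-8) = 24
V_2→V_3: (13)(-9) − (16)(-8) = 11
V_3→V_4: (16)(-6) − (16)(-9) = 48
V_4→V_1: (16)(-8) − (10)(-6) = -68
Σ = 15
Area = |Σ|/2 = 7.5.
Net area = 201 − 7.5 = 193.5.

193.5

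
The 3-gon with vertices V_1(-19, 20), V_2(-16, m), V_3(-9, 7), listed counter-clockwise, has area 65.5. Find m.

Write out the shoelace sum; only the two edges meeting at V_2 involve m:
2·Area = [((-19)·m − (-16)·20) + ((-16)·7 − (-9)·m)] + -47
       = -10·m + 161 = 131
⇒ m = 3.

3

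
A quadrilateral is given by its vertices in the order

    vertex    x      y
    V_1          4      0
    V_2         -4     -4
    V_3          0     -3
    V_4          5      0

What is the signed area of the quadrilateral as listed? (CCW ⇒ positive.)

5.5

Apply the shoelace formula: 2A = Σ (x_i·y_{i+1} − x_{i+1}·y_i), indices taken mod 4.
V_1→V_2: (4)(-4) − (-4)(0) = -16
V_2→V_3: (-4)(-3) − (0)(-4) = 12
V_3→V_4: (0)(0) − (5)(-3) = 15
V_4→V_1: (5)(0) − (4)(0) = 0
Σ = 11
Signed area = Σ/2 = 5.5 (positive ⇒ counter-clockwise traversal).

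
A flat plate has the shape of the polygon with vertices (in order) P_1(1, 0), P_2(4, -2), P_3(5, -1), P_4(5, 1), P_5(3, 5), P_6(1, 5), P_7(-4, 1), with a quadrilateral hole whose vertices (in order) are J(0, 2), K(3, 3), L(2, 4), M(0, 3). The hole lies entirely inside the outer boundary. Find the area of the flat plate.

Outer boundary:
Apply the shoelace (surveyor's) formula: 2A = Σ (x_i·y_{i+1} − x_{i+1}·y_i), indices taken mod 7.
Σ = (-2) + (6) + (10) + (22) + (10) + (21) + (-1) = 66
Area = |Σ|/2 = 33.
Hole:
Apply the shoelace formula: 2A = Σ (x_i·y_{i+1} − x_{i+1}·y_i), indices taken mod 4.
Cross-terms: -6, 6, 6, 0  ⇒  Σ = 6
Area = |Σ|/2 = 3.
Net area = 33 − 3 = 30.

30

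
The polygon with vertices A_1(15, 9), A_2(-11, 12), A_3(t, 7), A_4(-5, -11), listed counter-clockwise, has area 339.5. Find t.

-14

The doubled signed area Σ (x_i y_{i+1} − x_{i+1} y_i) is linear in t.
With t=0 it equals 357; the coefficient of t is -23 (from the two edges through A_3).
So -23·t + 357 = 2·339.5 = 679 ⇒ t = -14.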